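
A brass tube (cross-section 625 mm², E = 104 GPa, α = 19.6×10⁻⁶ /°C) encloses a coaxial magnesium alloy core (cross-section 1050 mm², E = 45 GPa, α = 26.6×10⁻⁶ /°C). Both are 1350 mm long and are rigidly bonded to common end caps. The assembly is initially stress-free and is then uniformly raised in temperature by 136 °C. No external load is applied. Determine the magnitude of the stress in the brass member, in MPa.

σ ≈ 41.7 MPa (tensile)

Equilibrium of a rigid end plate with no external load gives equal and opposite internal forces ±P in the two members. Since α_{magnesium alloy} > α_{brass}, heating drives the magnesium alloy into compression and the brass into tension.
Equating the net (thermal + elastic) strains gives |α₁ − α₂|·ΔT = P·[1/(A₁E₁) + 1/(A₂E₂)].
|α₁ − α₂|·ΔT = 7×10⁻⁶ × 136 = 0.000952.
1/(A₁E₁) + 1/(A₂E₂) = 1/(625×104×10³) + 1/(1050×45×10³) = 3.655×10⁻⁸ N⁻¹.
P = 0.000952 / 3.655×10⁻⁸ = 26050 N = 26.05 kN.
σ_{brass} = P/A₁ = 26050/625 = 41.68 MPa, tensile.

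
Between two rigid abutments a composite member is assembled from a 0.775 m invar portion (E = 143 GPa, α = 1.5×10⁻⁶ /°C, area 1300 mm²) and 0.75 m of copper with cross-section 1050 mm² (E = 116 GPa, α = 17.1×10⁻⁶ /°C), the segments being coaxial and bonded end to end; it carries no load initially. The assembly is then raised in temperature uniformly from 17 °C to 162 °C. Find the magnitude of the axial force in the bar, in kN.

P ≈ 196 kN (compressive)

Free thermal expansion of the whole bar: Σ αᵢΔT Lᵢ = 1.5×10⁻⁶×145×775 + 17.1×10⁻⁶×145×750 = 2.028 mm.
Since the ends are fixed, an axial force P builds up, equal in every segment, with P · Σ Lᵢ/(AᵢEᵢ) = δ_free.
The series flexibility is Σ Lᵢ/(AᵢEᵢ) = 775/(1300×143×10³) + 750/(1050×116×10³) = 1.033×10⁻⁵ mm/N.
P = 2.028 / 1.033×10⁻⁵ = 196400 N = 196.4 kN, compressive.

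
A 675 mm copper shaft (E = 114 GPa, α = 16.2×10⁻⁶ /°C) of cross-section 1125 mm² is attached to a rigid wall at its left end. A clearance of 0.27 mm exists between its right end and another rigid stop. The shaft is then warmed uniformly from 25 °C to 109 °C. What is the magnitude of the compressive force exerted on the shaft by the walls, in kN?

Unrestrained expansion: δ_free = αΔT L = 16.2×10⁻⁶ × 84 × 675 = 0.9185 mm.
After closing the 0.27 mm clearance, 0.9185 − 0.27 = 0.6485 mm of expansion remains to be suppressed by the wall.
So σ = E(δ_free − g)/L = 114×10³ × 0.6485/675 = 109.5 MPa.
Force on the wall = σA = 109.5 × 1125 mm² = 123.2 kN.

P ≈ 123 kN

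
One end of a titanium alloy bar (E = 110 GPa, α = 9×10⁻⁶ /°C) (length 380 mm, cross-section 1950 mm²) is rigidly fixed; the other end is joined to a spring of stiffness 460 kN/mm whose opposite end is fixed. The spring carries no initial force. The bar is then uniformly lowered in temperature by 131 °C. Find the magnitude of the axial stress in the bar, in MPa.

The unrestrained thermal change is αΔT L = 9×10⁻⁶ × 131 × 380 = 0.448 mm.
With a force P in the spring, the elastic change of the bar is PL/(AE) and that of the spring is P/k; compatibility requires their sum to equal δ_free.
P [ L/(AE) + 1/k ] = δ_free → P [ 380/(1950×110×10³) + 1/(460×10³) ] = 0.448.
P = 0.448 / 3.945×10⁻⁶ = 113600 N.
σ = P/A = 113600/1950 = 58.23 MPa.

σ ≈ 58.2 MPa (tensile)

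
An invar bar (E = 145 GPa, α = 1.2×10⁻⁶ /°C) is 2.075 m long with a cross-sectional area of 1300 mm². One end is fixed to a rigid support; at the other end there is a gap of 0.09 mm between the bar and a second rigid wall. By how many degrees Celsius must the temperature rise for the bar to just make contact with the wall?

Contact occurs when the free expansion equals the gap: αΔT L = 0.09 mm.
So ΔT = g/(αL) = 0.09/(1.2×10⁻⁶ × 2075) = 36.14 °C.

ΔT ≈ 36.1 °C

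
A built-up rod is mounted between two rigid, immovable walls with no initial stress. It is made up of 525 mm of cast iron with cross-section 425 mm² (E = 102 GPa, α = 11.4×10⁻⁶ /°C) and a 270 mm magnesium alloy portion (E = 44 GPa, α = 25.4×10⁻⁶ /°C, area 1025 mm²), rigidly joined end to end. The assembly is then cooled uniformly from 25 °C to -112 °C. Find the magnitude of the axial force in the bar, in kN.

P ≈ 97.2 kN (tensile)

With the walls removed the bar would change length by δ_free = Σ αᵢΔT Lᵢ = 11.4×10⁻⁶×137×525 + 25.4×10⁻⁶×137×270 = 1.759 mm.
Since the ends are fixed, an axial force P builds up, equal in every segment, with P · Σ Lᵢ/(AᵢEᵢ) = δ_free.
The series flexibility is Σ Lᵢ/(AᵢEᵢ) = 525/(425×102×10³) + 270/(1025×44×10³) = 1.81×10⁻⁵ mm/N.
So P = 1.759 / 1.81×10⁻⁵ = 97.22 kN, tensile.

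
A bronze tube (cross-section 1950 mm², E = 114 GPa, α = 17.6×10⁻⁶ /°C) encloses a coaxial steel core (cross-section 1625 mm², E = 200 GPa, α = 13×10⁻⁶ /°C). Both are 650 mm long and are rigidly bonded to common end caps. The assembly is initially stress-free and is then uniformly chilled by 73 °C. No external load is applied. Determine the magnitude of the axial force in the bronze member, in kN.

P ≈ 44.3 kN (tensile in the bronze)

Equilibrium of a rigid end plate with no external load gives equal and opposite internal forces ±P in the two members. Since α_{bronze} > α_{steel}, cooling drives the bronze into tension and the steel into compression.
Equating the net (thermal + elastic) strains gives |α₁ − α₂|·ΔT = P·[1/(A₁E₁) + 1/(A₂E₂)].
|α₁ − α₂|·ΔT = 4.6×10⁻⁶ × 73 = 0.0003358.
1/(A₁E₁) + 1/(A₂E₂) = 1/(1950×114×10³) + 1/(1625×200×10³) = 7.575×10⁻⁹ N⁻¹.
P = 0.0003358 / 7.575×10⁻⁹ = 44330 N = 44.33 kN.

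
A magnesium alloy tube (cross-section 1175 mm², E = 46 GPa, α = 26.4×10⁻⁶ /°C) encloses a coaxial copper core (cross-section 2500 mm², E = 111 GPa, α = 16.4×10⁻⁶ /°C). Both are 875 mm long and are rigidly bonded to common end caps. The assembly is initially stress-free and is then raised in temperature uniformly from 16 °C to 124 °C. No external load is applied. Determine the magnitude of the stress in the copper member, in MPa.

σ ≈ 19.5 MPa (tensile)

Both members must finish at the same length. With the larger α, the magnesium alloy tends to over-expand; the plates restrain it, putting the magnesium alloy in compression and the copper in tension. With no external load the two internal forces are equal and opposite, magnitude P.
Setting the final lengths equal and cancelling L: (α₁ − α₂)ΔT = P/(A₁E₁) + P/(A₂E₂).
|α₁ − α₂|·ΔT = 10×10⁻⁶ × 108 = 0.00108.
1/(A₁E₁) + 1/(A₂E₂) = 1/(1175×46×10³) + 1/(2500×111×10³) = 2.21×10⁻⁸ N⁻¹.
So P = 0.00108 / 2.21×10⁻⁸ = 48.86 kN.
σ_{copper} = P/A₂ = 48860/2500 = 19.54 MPa, tensile.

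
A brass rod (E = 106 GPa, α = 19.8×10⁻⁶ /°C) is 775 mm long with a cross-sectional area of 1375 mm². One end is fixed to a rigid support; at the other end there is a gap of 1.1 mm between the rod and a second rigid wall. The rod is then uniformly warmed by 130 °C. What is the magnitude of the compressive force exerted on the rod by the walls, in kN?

P ≈ 168 kN

If the wall were absent the rod would grow by αΔT L = 19.8×10⁻⁶ × 130 × 775 = 1.995 mm.
The gap closes (δ_free > 1.1 mm) and the wall then resists a further 1.995 − 1.1 = 0.8948 mm of expansion.
So σ = E(δ_free − g)/L = 106×10³ × 0.8948/775 = 122.4 MPa.
P = σA = 122.4 × 1375 = 168.3 kN.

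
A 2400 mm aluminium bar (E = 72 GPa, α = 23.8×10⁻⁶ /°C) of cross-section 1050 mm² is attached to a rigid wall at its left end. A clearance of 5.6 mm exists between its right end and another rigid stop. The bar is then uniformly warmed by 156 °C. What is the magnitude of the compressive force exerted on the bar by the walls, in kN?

Unrestrained expansion: δ_free = αΔT L = 23.8×10⁻⁶ × 156 × 2400 = 8.911 mm.
After closing the 5.6 mm clearance, 8.911 − 5.6 = 3.311 mm of expansion remains to be suppressed by the wall.
That suppressed elongation corresponds to σ = E·Δ/L = 72×10³ × 3.311/2400 = 99.32 MPa.
P = σA = 99.32 × 1050 = 104.3 kN.

P ≈ 104 kN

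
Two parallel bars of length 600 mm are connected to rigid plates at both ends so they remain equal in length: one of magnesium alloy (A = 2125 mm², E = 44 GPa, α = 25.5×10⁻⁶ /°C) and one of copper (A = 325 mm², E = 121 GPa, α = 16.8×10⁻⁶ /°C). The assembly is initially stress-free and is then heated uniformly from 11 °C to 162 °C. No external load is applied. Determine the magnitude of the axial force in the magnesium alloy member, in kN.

P ≈ 36.4 kN (compressive in the magnesium alloy)

The magnesium alloy has the larger α, so on heating it would change length more than the copper if both were free. The rigid plates force a common final length, so the magnesium alloy is put into compression and the copper into tension, with equal and opposite forces P (no external load).
Equating the net (thermal + elastic) strains gives |α₁ − α₂|·ΔT = P·[1/(A₁E₁) + 1/(A₂E₂)].
|α₁ − α₂|·ΔT = 8.7×10⁻⁶ × 151 = 0.001314.
1/(A₁E₁) + 1/(A₂E₂) = 1/(2125×44×10³) + 1/(325×121×10³) = 3.612×10⁻⁸ N⁻¹.
P = 0.001314 / 3.612×10⁻⁸ = 36370 N = 36.37 kN.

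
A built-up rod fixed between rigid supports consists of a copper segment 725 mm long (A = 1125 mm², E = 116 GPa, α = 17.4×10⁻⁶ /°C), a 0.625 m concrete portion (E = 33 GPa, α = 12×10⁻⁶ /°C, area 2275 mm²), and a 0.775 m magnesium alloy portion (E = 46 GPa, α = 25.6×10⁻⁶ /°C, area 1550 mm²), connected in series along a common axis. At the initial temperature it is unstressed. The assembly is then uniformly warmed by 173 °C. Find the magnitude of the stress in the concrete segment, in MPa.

σ ≈ 123 MPa (compressive)

Free thermal expansion of the whole bar: Σ αᵢΔT Lᵢ = 17.4×10⁻⁶×173×725 + 12×10⁻⁶×173×625 + 25.6×10⁻⁶×173×775 = 6.912 mm.
The rigid supports impose zero overall length change; the single axial force P common to all segments must satisfy P Σ Lᵢ/(AᵢEᵢ) = δ_free.
Σ Lᵢ/(AᵢEᵢ) = 725/(1125×116×10³) + 625/(2275×33×10³) + 775/(1550×46×10³) = 2.475×10⁻⁵ mm/N.
Hence P = δ_free / Σ(L/AE) = 6.912/2.475×10⁻⁵ = 279.3 kN (compressive).
σ_{concrete} = P / A = 279300 / 2275 = 122.8 MPa.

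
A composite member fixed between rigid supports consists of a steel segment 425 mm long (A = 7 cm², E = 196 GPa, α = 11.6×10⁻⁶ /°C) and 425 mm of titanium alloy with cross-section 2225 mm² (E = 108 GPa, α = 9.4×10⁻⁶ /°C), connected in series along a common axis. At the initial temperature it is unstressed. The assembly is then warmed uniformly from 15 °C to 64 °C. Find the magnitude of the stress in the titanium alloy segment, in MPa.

Free thermal expansion of the whole bar: Σ αᵢΔT Lᵢ = 11.6×10⁻⁶×49×425 + 9.4×10⁻⁶×49×425 = 0.4373 mm.
Since the ends are fixed, an axial force P builds up, equal in every segment, with P · Σ Lᵢ/(AᵢEᵢ) = δ_free.
Σ Lᵢ/(AᵢEᵢ) = 425/(700×196×10³) + 425/(2225×108×10³) = 4.866×10⁻⁶ mm/N.
So P = 0.4373 / 4.866×10⁻⁶ = 89.87 kN, compressive.
σ_{titanium alloy} = P / A = 89870 / 2225 = 40.39 MPa.

σ ≈ 40.4 MPa (compressive)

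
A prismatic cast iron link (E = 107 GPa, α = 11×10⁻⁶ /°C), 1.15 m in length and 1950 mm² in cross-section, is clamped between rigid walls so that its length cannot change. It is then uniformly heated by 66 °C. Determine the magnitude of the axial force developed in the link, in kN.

With zero net strain, σ = E·αΔT = 107 GPa × 11×10⁻⁶ × 66 = 77.68 MPa.
Then P = σA = 77.68 × 1950 mm² = 151.5 kN, compressive.

P ≈ 151 kN (compressive)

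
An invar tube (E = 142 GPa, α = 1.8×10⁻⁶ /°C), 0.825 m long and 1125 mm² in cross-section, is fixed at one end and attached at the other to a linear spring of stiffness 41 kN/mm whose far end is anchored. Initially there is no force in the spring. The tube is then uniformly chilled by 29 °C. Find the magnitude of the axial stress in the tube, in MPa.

Free thermal contraction: δ_free = αΔT L = 1.8×10⁻⁶ × 29 × 825 = 0.04306 mm.
Let P be the tensile force in the spring. The tube extends elastically by PL/(AE) and the spring stretches by P/k; together these equal δ_free.
P [ L/(AE) + 1/k ] = δ_free → P [ 825/(1125×142×10³) + 1/(41×10³) ] = 0.04306.
P = 0.04306 / 2.955×10⁻⁵ = 1457 N.
σ = P/A = 1457/1125 = 1.295 MPa.

σ ≈ 1.3 MPa (tensile)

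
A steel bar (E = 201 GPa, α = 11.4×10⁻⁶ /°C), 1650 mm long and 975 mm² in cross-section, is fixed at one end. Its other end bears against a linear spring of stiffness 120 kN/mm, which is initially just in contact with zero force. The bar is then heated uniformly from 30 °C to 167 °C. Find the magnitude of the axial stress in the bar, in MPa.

σ ≈ 158 MPa (compressive)

The unrestrained thermal change is αΔT L = 11.4×10⁻⁶ × 137 × 1650 = 2.577 mm.
Let P be the compressive force at the spring. The bar shortens elastically by PL/(AE) and the spring compresses by P/k; together these equal δ_free.
So P = δ_free / [L/(AE) + 1/k] = 2.577 / [ 1650/(975×201×10³) + 1/(120×10³) ].
P = 2.577 / 1.675×10⁻⁵ = 153800 N.
σ = P/A = 153800/975 = 157.8 MPa.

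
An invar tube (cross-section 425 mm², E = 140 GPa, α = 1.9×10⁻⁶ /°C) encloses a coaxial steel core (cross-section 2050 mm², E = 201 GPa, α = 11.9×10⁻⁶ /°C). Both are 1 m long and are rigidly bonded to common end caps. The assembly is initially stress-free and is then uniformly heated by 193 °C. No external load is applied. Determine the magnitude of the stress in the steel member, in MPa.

Equilibrium of a rigid end plate with no external load gives equal and opposite internal forces ±P in the two members. Since α_{steel} > α_{invar}, heating drives the steel into compression and the invar into tension.
Compatibility of the two members (thermal + elastic change equal): (α₁ − α₂)ΔT = P·[1/(A₁E₁) + 1/(A₂E₂)].
|α₁ − α₂|·ΔT = 10×10⁻⁶ × 193 = 0.00193.
1/(A₁E₁) + 1/(A₂E₂) = 1/(425×140×10³) + 1/(2050×201×10³) = 1.923×10⁻⁸ N⁻¹.
P = 0.00193 / 1.923×10⁻⁸ = 100300 N = 100.3 kN.
σ_{steel} = P/A₂ = 100300/2050 = 48.95 MPa, compressive.

σ ≈ 48.9 MPa (compressive)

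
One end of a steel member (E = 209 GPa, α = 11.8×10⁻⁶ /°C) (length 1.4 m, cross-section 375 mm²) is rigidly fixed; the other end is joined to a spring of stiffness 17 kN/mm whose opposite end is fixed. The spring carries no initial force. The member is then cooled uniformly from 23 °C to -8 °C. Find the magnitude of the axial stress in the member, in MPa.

If the spring were absent the member would shorten by αΔT L = 11.8×10⁻⁶ × 31 × 1400 = 0.5121 mm.
Let P be the tensile force in the spring. The member extends elastically by PL/(AE) and the spring stretches by P/k; together these equal δ_free.
So P = δ_free / [L/(AE) + 1/k] = 0.5121 / [ 1400/(375×209×10³) + 1/(17×10³) ].
P = 0.5121 / 7.669×10⁻⁵ = 6678 N.
σ = P/A = 6678/375 = 17.81 MPa.

σ ≈ 17.8 MPa (tensile)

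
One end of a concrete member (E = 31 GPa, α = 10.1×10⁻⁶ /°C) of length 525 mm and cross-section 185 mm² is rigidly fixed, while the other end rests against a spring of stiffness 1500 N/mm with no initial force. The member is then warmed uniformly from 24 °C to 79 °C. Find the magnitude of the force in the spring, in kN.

Free thermal expansion: δ_free = αΔT L = 10.1×10⁻⁶ × 55 × 525 = 0.2916 mm.
Let P be the compressive force at the spring. The member shortens elastically by PL/(AE) and the spring compresses by P/k; together these equal δ_free.
So P = δ_free / [L/(AE) + 1/k] = 0.2916 / [ 525/(185×31×10³) + 1/(1500) ].
P = 0.2916 / 0.0007582 = 384.6 N.

P ≈ 0.385 kN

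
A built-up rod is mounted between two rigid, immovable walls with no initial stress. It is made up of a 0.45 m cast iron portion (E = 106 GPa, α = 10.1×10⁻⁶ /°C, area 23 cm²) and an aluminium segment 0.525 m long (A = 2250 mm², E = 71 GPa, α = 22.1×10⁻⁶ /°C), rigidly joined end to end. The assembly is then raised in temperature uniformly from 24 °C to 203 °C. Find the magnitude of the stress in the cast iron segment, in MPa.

Free thermal expansion of the whole bar: Σ αᵢΔT Lᵢ = 10.1×10⁻⁶×179×450 + 22.1×10⁻⁶×179×525 = 2.89 mm.
The rigid supports impose zero overall length change; the single axial force P common to all segments must satisfy P Σ Lᵢ/(AᵢEᵢ) = δ_free.
Σ Lᵢ/(AᵢEᵢ) = 450/(2300×106×10³) + 525/(2250×71×10³) = 5.132×10⁻⁶ mm/N.
P = 2.89 / 5.132×10⁻⁶ = 563200 N = 563.2 kN, compressive.
σ_{cast iron} = P / A = 563200 / 2300 = 244.9 MPa.

σ ≈ 245 MPa (compressive)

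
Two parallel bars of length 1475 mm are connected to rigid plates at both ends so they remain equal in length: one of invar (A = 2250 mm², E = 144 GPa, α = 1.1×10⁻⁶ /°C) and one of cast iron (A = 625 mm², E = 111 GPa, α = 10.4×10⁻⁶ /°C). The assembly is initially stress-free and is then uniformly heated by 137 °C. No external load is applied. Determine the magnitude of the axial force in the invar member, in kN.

P ≈ 72.8 kN (tensile in the invar)

The cast iron has the larger α, so on heating it would change length more than the invar if both were free. The rigid plates force a common final length, so the cast iron is put into compression and the invar into tension, with equal and opposite forces P (no external load).
Setting the final lengths equal and cancelling L: (α₁ − α₂)ΔT = P/(A₁E₁) + P/(A₂E₂).
|α₁ − α₂|·ΔT = 9.3×10⁻⁶ × 137 = 0.001274.
1/(A₁E₁) + 1/(A₂E₂) = 1/(2250×144×10³) + 1/(625×111×10³) = 1.75×10⁻⁸ N⁻¹.
P = 0.001274 / 1.75×10⁻⁸ = 72800 N = 72.8 kN.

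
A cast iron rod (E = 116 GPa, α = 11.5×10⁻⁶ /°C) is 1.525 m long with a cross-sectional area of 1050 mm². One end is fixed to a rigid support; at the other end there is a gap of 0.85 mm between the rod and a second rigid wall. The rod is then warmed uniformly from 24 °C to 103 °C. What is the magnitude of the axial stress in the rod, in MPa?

Free thermal elongation = αΔT L = 11.5×10⁻⁶ × 79 × 1525 = 1.385 mm.
After closing the 0.85 mm clearance, 1.385 − 0.85 = 0.5355 mm of expansion remains to be suppressed by the wall.
Compatibility: PL/(AE) = 0.5355 mm, so σ = P/A = E × (0.5355/1525) = 40.73 MPa.

σ ≈ 40.7 MPa (compressive)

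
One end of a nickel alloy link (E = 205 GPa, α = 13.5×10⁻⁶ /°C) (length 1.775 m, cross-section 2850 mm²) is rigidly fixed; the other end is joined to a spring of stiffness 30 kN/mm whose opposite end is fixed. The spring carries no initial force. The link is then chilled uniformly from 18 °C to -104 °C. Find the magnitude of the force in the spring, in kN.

Free thermal contraction: δ_free = αΔT L = 13.5×10⁻⁶ × 122 × 1775 = 2.923 mm.
With a force P in the spring, the elastic change of the link is PL/(AE) and that of the spring is P/k; compatibility requires their sum to equal δ_free.
P [ L/(AE) + 1/k ] = δ_free → P [ 1775/(2850×205×10³) + 1/(30×10³) ] = 2.923.
P = 2.923 / 3.637×10⁻⁵ = 80380 N.

P ≈ 80.4 kN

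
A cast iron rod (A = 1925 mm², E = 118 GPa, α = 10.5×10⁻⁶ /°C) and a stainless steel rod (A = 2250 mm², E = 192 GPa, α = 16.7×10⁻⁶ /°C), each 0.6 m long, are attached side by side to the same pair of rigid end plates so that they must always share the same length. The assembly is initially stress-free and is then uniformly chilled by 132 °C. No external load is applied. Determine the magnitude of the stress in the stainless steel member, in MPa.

σ ≈ 54.1 MPa (tensile)

The stainless steel has the larger α, so on cooling it would change length more than the cast iron if both were free. The rigid plates force a common final length, so the stainless steel is put into tension and the cast iron into compression, with equal and opposite forces P (no external load).
Equating the net (thermal + elastic) strains gives |α₁ − α₂|·ΔT = P·[1/(A₁E₁) + 1/(A₂E₂)].
|α₁ − α₂|·ΔT = 6.2×10⁻⁶ × 132 = 0.0008184.
1/(A₁E₁) + 1/(A₂E₂) = 1/(1925×118×10³) + 1/(2250×192×10³) = 6.717×10⁻⁹ N⁻¹.
So P = 0.0008184 / 6.717×10⁻⁹ = 121.8 kN.
σ_{stainless steel} = P/A₂ = 121800/2250 = 54.15 MPa, tensile.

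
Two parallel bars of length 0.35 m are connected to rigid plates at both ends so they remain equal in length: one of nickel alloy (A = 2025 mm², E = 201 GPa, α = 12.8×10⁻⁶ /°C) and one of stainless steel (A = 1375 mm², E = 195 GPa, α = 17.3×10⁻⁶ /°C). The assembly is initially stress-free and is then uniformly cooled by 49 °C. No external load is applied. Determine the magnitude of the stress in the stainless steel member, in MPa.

σ ≈ 25.9 MPa (tensile)

Both members must finish at the same length. With the larger α, the stainless steel tends to over-contract; the plates restrain it, putting the stainless steel in tension and the nickel alloy in compression. With no external load the two internal forces are equal and opposite, magnitude P.
Setting the final lengths equal and cancelling L: (α₁ − α₂)ΔT = P/(A₁E₁) + P/(A₂E₂).
|α₁ − α₂|·ΔT = 4.5×10⁻⁶ × 49 = 0.0002205.
1/(A₁E₁) + 1/(A₂E₂) = 1/(2025×201×10³) + 1/(1375×195×10³) = 6.186×10⁻⁹ N⁻¹.
So P = 0.0002205 / 6.186×10⁻⁹ = 35.64 kN.
σ_{stainless steel} = P/A₂ = 35640/1375 = 25.92 MPa, tensile.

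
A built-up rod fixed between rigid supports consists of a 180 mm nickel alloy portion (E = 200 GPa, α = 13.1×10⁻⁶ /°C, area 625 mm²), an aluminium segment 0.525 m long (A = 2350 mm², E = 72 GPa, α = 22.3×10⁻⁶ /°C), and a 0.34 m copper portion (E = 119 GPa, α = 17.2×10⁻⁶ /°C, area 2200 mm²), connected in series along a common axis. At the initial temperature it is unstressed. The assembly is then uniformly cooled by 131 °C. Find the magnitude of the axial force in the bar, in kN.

If the supports were absent, the total length change would be Σ αᵢΔT Lᵢ = 13.1×10⁻⁶×131×180 + 22.3×10⁻⁶×131×525 + 17.2×10⁻⁶×131×340 = 2.609 mm.
The rigid supports impose zero overall length change; the single axial force P common to all segments must satisfy P Σ Lᵢ/(AᵢEᵢ) = δ_free.
The series flexibility is Σ Lᵢ/(AᵢEᵢ) = 180/(625×200×10³) + 525/(2350×72×10³) + 340/(2200×119×10³) = 5.842×10⁻⁶ mm/N.
So P = 2.609 / 5.842×10⁻⁶ = 446.6 kN, tensile.

P ≈ 447 kN (tensile)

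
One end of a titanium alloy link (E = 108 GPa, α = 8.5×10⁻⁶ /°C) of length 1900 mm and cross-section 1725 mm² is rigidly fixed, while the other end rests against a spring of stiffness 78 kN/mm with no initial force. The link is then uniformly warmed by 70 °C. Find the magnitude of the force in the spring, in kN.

If the spring were absent the link would lengthen by αΔT L = 8.5×10⁻⁶ × 70 × 1900 = 1.131 mm.
Let P be the compressive force at the spring. The link shortens elastically by PL/(AE) and the spring compresses by P/k; together these equal δ_free.
So P = δ_free / [L/(AE) + 1/k] = 1.131 / [ 1900/(1725×108×10³) + 1/(78×10³) ].
P = 1.131 / 2.302×10⁻⁵ = 49110 N.

P ≈ 49.1 kN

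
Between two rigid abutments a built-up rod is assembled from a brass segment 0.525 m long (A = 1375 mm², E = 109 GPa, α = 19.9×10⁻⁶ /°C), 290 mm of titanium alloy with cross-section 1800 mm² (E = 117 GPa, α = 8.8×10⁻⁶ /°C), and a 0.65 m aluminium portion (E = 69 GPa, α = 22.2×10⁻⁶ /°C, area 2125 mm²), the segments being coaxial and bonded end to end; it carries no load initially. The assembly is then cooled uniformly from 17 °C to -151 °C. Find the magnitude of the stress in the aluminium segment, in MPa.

If the supports were absent, the total length change would be Σ αᵢΔT Lᵢ = 19.9×10⁻⁶×168×525 + 8.8×10⁻⁶×168×290 + 22.2×10⁻⁶×168×650 = 4.608 mm.
The walls prevent any net length change, so an axial force P (same in every segment) develops. Compatibility: P · Σ Lᵢ/(AᵢEᵢ) = δ_free.
The series flexibility is Σ Lᵢ/(AᵢEᵢ) = 525/(1375×109×10³) + 290/(1800×117×10³) + 650/(2125×69×10³) = 9.313×10⁻⁶ mm/N.
P = 4.608 / 9.313×10⁻⁶ = 494800 N = 494.8 kN, tensile.
σ_{aluminium} = P / A = 494800 / 2125 = 232.9 MPa.

σ ≈ 233 MPa (tensile)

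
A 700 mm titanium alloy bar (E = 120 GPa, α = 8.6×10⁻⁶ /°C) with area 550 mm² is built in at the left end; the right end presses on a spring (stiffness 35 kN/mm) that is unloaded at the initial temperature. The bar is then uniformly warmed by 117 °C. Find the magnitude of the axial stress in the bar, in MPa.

The unrestrained thermal change is αΔT L = 8.6×10⁻⁶ × 117 × 700 = 0.7043 mm.
Let P be the compressive force at the spring. The bar shortens elastically by PL/(AE) and the spring compresses by P/k; together these equal δ_free.
P [ L/(AE) + 1/k ] = δ_free → P [ 700/(550×120×10³) + 1/(35×10³) ] = 0.7043.
P = 0.7043 / 3.918×10⁻⁵ = 17980 N.
σ = P/A = 17980/550 = 32.69 MPa.

σ ≈ 32.7 MPa (compressive)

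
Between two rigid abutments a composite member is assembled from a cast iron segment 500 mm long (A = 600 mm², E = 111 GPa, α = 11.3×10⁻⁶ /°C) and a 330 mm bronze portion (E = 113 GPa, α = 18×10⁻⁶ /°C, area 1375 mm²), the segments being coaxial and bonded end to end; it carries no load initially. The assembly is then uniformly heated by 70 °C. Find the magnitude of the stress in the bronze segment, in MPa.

With the walls removed the bar would change length by δ_free = Σ αᵢΔT Lᵢ = 11.3×10⁻⁶×70×500 + 18×10⁻⁶×70×330 = 0.8113 mm.
Since the ends are fixed, an axial force P builds up, equal in every segment, with P · Σ Lᵢ/(AᵢEᵢ) = δ_free.
Σ Lᵢ/(AᵢEᵢ) = 500/(600×111×10³) + 330/(1375×113×10³) = 9.631×10⁻⁶ mm/N.
So P = 0.8113 / 9.631×10⁻⁶ = 84.23 kN, compressive.
σ_{bronze} = P / A = 84230 / 1375 = 61.26 MPa.

σ ≈ 61.3 MPa (compressive)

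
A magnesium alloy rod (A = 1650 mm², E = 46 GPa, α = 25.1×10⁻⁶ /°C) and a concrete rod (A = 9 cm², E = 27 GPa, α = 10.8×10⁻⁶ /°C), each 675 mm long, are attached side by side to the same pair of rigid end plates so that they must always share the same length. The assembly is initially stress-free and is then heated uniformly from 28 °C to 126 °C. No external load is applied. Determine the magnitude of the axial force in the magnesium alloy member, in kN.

Both members must finish at the same length. With the larger α, the magnesium alloy tends to over-expand; the plates restrain it, putting the magnesium alloy in compression and the concrete in tension. With no external load the two internal forces are equal and opposite, magnitude P.
Compatibility of the two members (thermal + elastic change equal): (α₁ − α₂)ΔT = P·[1/(A₁E₁) + 1/(A₂E₂)].
|α₁ − α₂|·ΔT = 14.3×10⁻⁶ × 98 = 0.001401.
1/(A₁E₁) + 1/(A₂E₂) = 1/(1650×46×10³) + 1/(900×27×10³) = 5.433×10⁻⁸ N⁻¹.
So P = 0.001401 / 5.433×10⁻⁸ = 25.8 kN.

P ≈ 25.8 kN (compressive in the magnesium alloy)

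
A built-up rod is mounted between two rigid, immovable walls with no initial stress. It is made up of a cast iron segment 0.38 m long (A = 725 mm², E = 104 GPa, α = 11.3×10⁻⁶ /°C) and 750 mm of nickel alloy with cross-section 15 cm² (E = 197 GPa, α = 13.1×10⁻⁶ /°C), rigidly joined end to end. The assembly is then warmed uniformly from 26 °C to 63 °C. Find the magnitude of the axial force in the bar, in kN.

P ≈ 68.9 kN (compressive)

If the supports were absent, the total length change would be Σ αᵢΔT Lᵢ = 11.3×10⁻⁶×37×380 + 13.1×10⁻⁶×37×750 = 0.5224 mm.
The rigid supports impose zero overall length change; the single axial force P common to all segments must satisfy P Σ Lᵢ/(AᵢEᵢ) = δ_free.
Σ Lᵢ/(AᵢEᵢ) = 380/(725×104×10³) + 750/(1500×197×10³) = 7.578×10⁻⁶ mm/N.
Hence P = δ_free / Σ(L/AE) = 0.5224/7.578×10⁻⁶ = 68.94 kN (compressive).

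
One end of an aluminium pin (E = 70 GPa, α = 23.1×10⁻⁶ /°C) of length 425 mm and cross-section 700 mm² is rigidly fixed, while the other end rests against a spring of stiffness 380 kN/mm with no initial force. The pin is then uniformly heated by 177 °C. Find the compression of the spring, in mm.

δ ≈ 0.404 mm

The unrestrained thermal change is αΔT L = 23.1×10⁻⁶ × 177 × 425 = 1.738 mm.
Let P be the compressive force at the spring. The pin shortens elastically by PL/(AE) and the spring compresses by P/k; together these equal δ_free.
So P = δ_free / [L/(AE) + 1/k] = 1.738 / [ 425/(700×70×10³) + 1/(380×10³) ].
P = 1.738 / 1.131×10⁻⁵ = 153700 N.
Spring compression = P/k = 153700/(380×10³) = 0.4045 mm.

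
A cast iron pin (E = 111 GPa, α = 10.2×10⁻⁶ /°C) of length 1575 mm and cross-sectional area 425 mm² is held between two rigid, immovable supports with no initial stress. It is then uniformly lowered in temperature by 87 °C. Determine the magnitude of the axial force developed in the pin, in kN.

Full restraint means ε = 0, so the stress is σ = EαΔT = 111×10³ × 10.2×10⁻⁶ × 87 = 98.5 MPa.
P = AEαΔT = 425 × 111×10³ × 10.2×10⁻⁶ × 87 = 41.86 kN (tensile).

P ≈ 41.9 kN (tensile)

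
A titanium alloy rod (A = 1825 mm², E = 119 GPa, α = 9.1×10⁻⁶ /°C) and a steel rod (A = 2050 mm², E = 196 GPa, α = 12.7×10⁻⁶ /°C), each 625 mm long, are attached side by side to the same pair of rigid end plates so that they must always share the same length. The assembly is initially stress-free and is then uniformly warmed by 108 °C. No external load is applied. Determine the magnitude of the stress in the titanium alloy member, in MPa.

The steel has the larger α, so on heating it would change length more than the titanium alloy if both were free. The rigid plates force a common final length, so the steel is put into compression and the titanium alloy into tension, with equal and opposite forces P (no external load).
Setting the final lengths equal and cancelling L: (α₁ − α₂)ΔT = P/(A₁E₁) + P/(A₂E₂).
|α₁ − α₂|·ΔT = 3.6×10⁻⁶ × 108 = 0.0003888.
1/(A₁E₁) + 1/(A₂E₂) = 1/(1825×119×10³) + 1/(2050×196×10³) = 7.093×10⁻⁹ N⁻¹.
So P = 0.0003888 / 7.093×10⁻⁹ = 54.81 kN.
σ_{titanium alloy} = P/A₁ = 54810/1825 = 30.03 MPa, tensile.

σ ≈ 30 MPa (tensile)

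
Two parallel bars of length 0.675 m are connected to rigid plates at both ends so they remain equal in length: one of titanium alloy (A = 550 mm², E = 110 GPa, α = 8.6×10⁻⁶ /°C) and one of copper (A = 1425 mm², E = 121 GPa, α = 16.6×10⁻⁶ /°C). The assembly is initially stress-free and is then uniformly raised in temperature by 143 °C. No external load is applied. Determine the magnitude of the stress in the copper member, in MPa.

Equilibrium of a rigid end plate with no external load gives equal and opposite internal forces ±P in the two members. Since α_{copper} > α_{titanium alloy}, heating drives the copper into compression and the titanium alloy into tension.
Compatibility of the two members (thermal + elastic change equal): (α₁ − α₂)ΔT = P·[1/(A₁E₁) + 1/(A₂E₂)].
|α₁ − α₂|·ΔT = 8×10⁻⁶ × 143 = 0.001144.
1/(A₁E₁) + 1/(A₂E₂) = 1/(550×110×10³) + 1/(1425×121×10³) = 2.233×10⁻⁸ N⁻¹.
P = 0.001144 / 2.233×10⁻⁸ = 51230 N = 51.23 kN.
σ_{copper} = P/A₂ = 51230/1425 = 35.95 MPa, compressive.

σ ≈ 36 MPa (compressive)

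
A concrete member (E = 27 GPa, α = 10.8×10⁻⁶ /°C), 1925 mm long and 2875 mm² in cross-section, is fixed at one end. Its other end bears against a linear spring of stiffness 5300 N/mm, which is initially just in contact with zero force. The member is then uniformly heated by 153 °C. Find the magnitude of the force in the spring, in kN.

P ≈ 14.9 kN

Free thermal expansion: δ_free = αΔT L = 10.8×10⁻⁶ × 153 × 1925 = 3.181 mm.
Let P be the compressive force at the spring. The member shortens elastically by PL/(AE) and the spring compresses by P/k; together these equal δ_free.
P [ L/(AE) + 1/k ] = δ_free → P [ 1925/(2875×27×10³) + 1/(5300) ] = 3.181.
P = 3.181 / 0.0002135 = 14900 N.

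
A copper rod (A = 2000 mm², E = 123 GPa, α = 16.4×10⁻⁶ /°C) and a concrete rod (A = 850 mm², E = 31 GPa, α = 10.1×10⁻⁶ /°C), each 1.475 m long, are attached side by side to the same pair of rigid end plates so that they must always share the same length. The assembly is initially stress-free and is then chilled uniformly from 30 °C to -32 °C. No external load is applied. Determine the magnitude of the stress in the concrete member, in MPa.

Both members must finish at the same length. With the larger α, the copper tends to over-contract; the plates restrain it, putting the copper in tension and the concrete in compression. With no external load the two internal forces are equal and opposite, magnitude P.
Setting the final lengths equal and cancelling L: (α₁ − α₂)ΔT = P/(A₁E₁) + P/(A₂E₂).
|α₁ − α₂|·ΔT = 6.3×10⁻⁶ × 62 = 0.0003906.
1/(A₁E₁) + 1/(A₂E₂) = 1/(2000×123×10³) + 1/(850×31×10³) = 4.202×10⁻⁸ N⁻¹.
So P = 0.0003906 / 4.202×10⁻⁸ = 9.297 kN.
σ_{concrete} = P/A₂ = 9297/850 = 10.94 MPa, compressive.

σ ≈ 10.9 MPa (compressive)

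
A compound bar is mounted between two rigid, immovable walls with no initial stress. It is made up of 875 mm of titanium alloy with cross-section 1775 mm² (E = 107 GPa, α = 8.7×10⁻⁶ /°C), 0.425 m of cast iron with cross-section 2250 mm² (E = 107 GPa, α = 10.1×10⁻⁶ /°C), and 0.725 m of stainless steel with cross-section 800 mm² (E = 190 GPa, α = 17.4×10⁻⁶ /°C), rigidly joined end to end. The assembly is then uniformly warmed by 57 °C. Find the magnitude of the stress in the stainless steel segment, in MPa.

σ ≈ 157 MPa (compressive)

Free thermal expansion of the whole bar: Σ αᵢΔT Lᵢ = 8.7×10⁻⁶×57×875 + 10.1×10⁻⁶×57×425 + 17.4×10⁻⁶×57×725 = 1.398 mm.
The walls prevent any net length change, so an axial force P (same in every segment) develops. Compatibility: P · Σ Lᵢ/(AᵢEᵢ) = δ_free.
The series flexibility is Σ Lᵢ/(AᵢEᵢ) = 875/(1775×107×10³) + 425/(2250×107×10³) + 725/(800×190×10³) = 1.114×10⁻⁵ mm/N.
P = 1.398 / 1.114×10⁻⁵ = 125400 N = 125.4 kN, compressive.
σ_{stainless steel} = P / A = 125400 / 800 = 156.8 MPa.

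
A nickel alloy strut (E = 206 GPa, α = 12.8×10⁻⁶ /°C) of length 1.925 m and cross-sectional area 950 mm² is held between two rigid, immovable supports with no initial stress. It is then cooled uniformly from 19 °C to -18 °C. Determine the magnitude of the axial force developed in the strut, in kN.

Full restraint means ε = 0, so the stress is σ = EαΔT = 206×10³ × 12.8×10⁻⁶ × 37 = 97.56 MPa.
Axial force P = σA = 97.56 × 950 = 92680 N = 92.68 kN, tensile.

P ≈ 92.7 kN (tensile)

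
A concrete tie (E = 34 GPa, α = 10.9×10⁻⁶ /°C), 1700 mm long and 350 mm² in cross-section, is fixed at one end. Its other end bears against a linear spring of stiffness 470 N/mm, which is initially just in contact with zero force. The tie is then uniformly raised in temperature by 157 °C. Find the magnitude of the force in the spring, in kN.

P ≈ 1.28 kN

If the spring were absent the tie would lengthen by αΔT L = 10.9×10⁻⁶ × 157 × 1700 = 2.909 mm.
Let P be the compressive force at the spring. The tie shortens elastically by PL/(AE) and the spring compresses by P/k; together these equal δ_free.
P [ L/(AE) + 1/k ] = δ_free → P [ 1700/(350×34×10³) + 1/(470) ] = 2.909.
P = 2.909 / 0.002271 = 1281 N.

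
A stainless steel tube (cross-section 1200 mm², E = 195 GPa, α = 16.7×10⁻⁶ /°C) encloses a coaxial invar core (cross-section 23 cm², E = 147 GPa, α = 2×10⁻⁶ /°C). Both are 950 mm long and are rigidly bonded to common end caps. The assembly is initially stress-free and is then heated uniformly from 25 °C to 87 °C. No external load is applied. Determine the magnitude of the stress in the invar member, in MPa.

The stainless steel has the larger α, so on heating it would change length more than the invar if both were free. The rigid plates force a common final length, so the stainless steel is put into compression and the invar into tension, with equal and opposite forces P (no external load).
Setting the final lengths equal and cancelling L: (α₁ − α₂)ΔT = P/(A₁E₁) + P/(A₂E₂).
|α₁ − α₂|·ΔT = 14.7×10⁻⁶ × 62 = 0.0009114.
1/(A₁E₁) + 1/(A₂E₂) = 1/(1200×195×10³) + 1/(2300×147×10³) = 7.231×10⁻⁹ N⁻¹.
So P = 0.0009114 / 7.231×10⁻⁹ = 126 kN.
σ_{invar} = P/A₂ = 126000/2300 = 54.8 MPa, tensile.

σ ≈ 54.8 MPa (tensile)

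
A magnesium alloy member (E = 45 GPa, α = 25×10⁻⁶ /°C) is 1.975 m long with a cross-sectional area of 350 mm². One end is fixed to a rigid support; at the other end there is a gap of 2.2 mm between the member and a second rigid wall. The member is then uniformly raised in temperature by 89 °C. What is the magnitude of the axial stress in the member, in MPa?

If the wall were absent the member would grow by αΔT L = 25×10⁻⁶ × 89 × 1975 = 4.394 mm.
After closing the 2.2 mm clearance, 4.394 − 2.2 = 2.194 mm of expansion remains to be suppressed by the wall.
Compatibility: PL/(AE) = 2.194 mm, so σ = P/A = E × (2.194/1975) = 50 MPa.

σ ≈ 50 MPa (compressive)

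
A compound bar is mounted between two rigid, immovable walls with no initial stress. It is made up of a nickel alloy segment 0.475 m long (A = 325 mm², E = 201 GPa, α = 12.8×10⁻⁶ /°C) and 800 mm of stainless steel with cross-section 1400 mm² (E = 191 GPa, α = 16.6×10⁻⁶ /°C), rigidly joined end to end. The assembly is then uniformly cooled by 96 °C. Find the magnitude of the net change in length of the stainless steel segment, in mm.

With the walls removed the bar would change length by δ_free = Σ αᵢΔT Lᵢ = 12.8×10⁻⁶×96×475 + 16.6×10⁻⁶×96×800 = 1.859 mm.
Since the ends are fixed, an axial force P builds up, equal in every segment, with P · Σ Lᵢ/(AᵢEᵢ) = δ_free.
Σ Lᵢ/(AᵢEᵢ) = 475/(325×201×10³) + 800/(1400×191×10³) = 1.026×10⁻⁵ mm/N.
Hence P = δ_free / Σ(L/AE) = 1.859/1.026×10⁻⁵ = 181.1 kN (tensile).
For the stainless steel segment, free thermal change = 16.6×10⁻⁶×96×800 = 1.275 mm and elastic change from P = 181100×800/(1400×191×10³) = 0.5418 mm; these oppose, so the net change is 0.733 mm (segment shortens).

|ΔL| ≈ 0.733 mm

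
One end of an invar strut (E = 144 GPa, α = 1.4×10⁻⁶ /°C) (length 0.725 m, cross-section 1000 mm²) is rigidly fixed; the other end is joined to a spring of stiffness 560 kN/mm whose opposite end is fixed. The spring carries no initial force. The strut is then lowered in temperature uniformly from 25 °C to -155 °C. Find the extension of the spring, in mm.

δ ≈ 0.0478 mm

The unrestrained thermal change is αΔT L = 1.4×10⁻⁶ × 180 × 725 = 0.1827 mm.
With a force P in the spring, the elastic change of the strut is PL/(AE) and that of the spring is P/k; compatibility requires their sum to equal δ_free.
P [ L/(AE) + 1/k ] = δ_free → P [ 725/(1000×144×10³) + 1/(560×10³) ] = 0.1827.
P = 0.1827 / 6.82×10⁻⁶ = 26790 N.
Spring extension = P/k = 26790/(560×10³) = 0.04783 mm.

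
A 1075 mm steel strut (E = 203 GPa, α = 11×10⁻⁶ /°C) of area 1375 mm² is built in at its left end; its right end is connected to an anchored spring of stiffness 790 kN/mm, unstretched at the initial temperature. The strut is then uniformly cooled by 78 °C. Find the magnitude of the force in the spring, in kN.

If the spring were absent the strut would shorten by αΔT L = 11×10⁻⁶ × 78 × 1075 = 0.9223 mm.
With a force P in the spring, the elastic change of the strut is PL/(AE) and that of the spring is P/k; compatibility requires their sum to equal δ_free.
P [ L/(AE) + 1/k ] = δ_free → P [ 1075/(1375×203×10³) + 1/(790×10³) ] = 0.9223.
P = 0.9223 / 5.117×10⁻⁶ = 180200 N.

P ≈ 180 kN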